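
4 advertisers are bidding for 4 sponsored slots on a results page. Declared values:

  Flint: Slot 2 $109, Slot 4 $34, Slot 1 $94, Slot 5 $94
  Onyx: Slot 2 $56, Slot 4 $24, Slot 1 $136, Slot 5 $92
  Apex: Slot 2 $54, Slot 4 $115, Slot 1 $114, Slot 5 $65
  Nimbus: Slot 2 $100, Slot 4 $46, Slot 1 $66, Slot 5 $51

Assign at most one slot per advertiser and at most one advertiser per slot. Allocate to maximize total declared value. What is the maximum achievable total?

Optimal: Flint→Slot 5 ($94), Onyx→Slot 1 ($136), Apex→Slot 4 ($115), Nimbus→Slot 2 ($100) — total 94+136+115+100 = $445.
Max-entry greedy (repeatedly take the single best remaining cell) gives $411, worse by 34.
Every other assignment is strictly worse.

Max total: $445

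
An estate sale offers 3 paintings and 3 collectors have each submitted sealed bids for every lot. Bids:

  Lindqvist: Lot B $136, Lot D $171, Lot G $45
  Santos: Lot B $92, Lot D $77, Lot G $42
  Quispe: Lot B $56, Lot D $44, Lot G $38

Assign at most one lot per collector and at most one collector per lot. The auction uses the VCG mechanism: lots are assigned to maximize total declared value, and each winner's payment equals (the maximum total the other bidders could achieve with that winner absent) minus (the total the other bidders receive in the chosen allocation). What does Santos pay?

Santos pays $18.

Efficient allocation: Lindqvist→Lot D ($171), Santos→Lot B ($92), Quispe→Lot G ($38); total welfare W = $301.
Santos receives Lot B at value $92, so the others get W − 92 = $209.
Without Santos: best allocation of the remaining 2 bidders over all 3 lots is Lindqvist→Lot D ($171), Quispe→Lot B ($56), total $227.
VCG payment = (others' best without Santos) − (others' welfare with Santos) = 227 − 209 = $18.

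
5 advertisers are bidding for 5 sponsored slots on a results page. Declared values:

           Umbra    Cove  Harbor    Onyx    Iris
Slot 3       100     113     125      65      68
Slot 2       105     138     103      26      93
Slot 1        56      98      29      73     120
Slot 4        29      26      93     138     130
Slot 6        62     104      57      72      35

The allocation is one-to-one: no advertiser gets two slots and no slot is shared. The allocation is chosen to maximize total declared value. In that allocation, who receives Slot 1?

Treat this as an assignment problem: match each advertiser to one slot.
Optimal: Umbra→Slot 2 ($105), Cove→Slot 6 ($104), Harbor→Slot 3 ($125), Onyx→Slot 4 ($138), Iris→Slot 1 ($120) — total 105+104+125+138+120 = $592.
Max-entry greedy (repeatedly take the single best remaining cell) gives $583, worse by 9.
Next-best assignment: Umbra→Slot 6, Cove→Slot 2, Harbor→Slot 3, Onyx→Slot 4, Iris→Slot 1 = $583.
Every other assignment is strictly worse.
Iris's own top slot is Slot 4 ($130), but forcing Iris→Slot 4 and reassigning the rest optimally gives only $537 — worse by 55.

Iris receives Slot 1.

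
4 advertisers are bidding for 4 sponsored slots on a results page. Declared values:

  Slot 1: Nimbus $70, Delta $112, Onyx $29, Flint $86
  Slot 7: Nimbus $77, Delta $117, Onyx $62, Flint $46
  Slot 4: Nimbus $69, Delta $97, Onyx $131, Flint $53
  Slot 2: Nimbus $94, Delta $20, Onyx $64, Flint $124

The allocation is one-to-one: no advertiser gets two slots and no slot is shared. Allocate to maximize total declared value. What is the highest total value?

Max total: $444

Optimal: Nimbus→Slot 7 ($77), Delta→Slot 1 ($112), Onyx→Slot 4 ($131), Flint→Slot 2 ($124) — total 77+112+131+124 = $444.
Row-greedy (each advertiser in turn takes its best remaining slot) gives $428, worse by 16.
No other one-to-one assignment exceeds $444.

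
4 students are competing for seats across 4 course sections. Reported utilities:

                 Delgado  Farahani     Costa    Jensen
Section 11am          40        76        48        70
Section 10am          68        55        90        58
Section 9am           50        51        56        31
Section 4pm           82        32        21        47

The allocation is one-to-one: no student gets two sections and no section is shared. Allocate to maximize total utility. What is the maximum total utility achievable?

This is the linear assignment problem.
Optimal: Delgado→Section 4pm (82 points), Farahani→Section 9am (51 points), Costa→Section 10am (90 points), Jensen→Section 11am (70 points) — total 82+51+90+70 = 293 points.
Column-greedy (each section in turn goes to its best remaining student) gives 263 points, worse by 30.

Max total: 293 points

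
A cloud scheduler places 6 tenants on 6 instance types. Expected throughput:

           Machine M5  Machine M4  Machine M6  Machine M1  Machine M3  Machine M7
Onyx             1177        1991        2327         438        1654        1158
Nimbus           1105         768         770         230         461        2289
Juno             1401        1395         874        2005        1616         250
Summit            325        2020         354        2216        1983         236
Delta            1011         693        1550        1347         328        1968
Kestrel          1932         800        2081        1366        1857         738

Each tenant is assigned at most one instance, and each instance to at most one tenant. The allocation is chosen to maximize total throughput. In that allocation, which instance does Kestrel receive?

Optimal: Onyx→Machine M4 (1991 ops/s), Nimbus→Machine M7 (2289 ops/s), Juno→Machine M1 (2005 ops/s), Summit→Machine M3 (1983 ops/s), Delta→Machine M6 (1550 ops/s), Kestrel→Machine M5 (1932 ops/s) — total 1991+2289+2005+1983+1550+1932 = 11750 ops/s.
Column-greedy (each instance in turn goes to its best remaining tenant) gives 10713 ops/s, worse by 1037.
Next-best assignment: Onyx→Machine M4, Nimbus→Machine M7, Juno→Machine M3, Summit→Machine M1, Delta→Machine M6, Kestrel→Machine M5 = 11594 ops/s.
Swapping Kestrel↔Nimbus (Kestrel→Machine M7 738 ops/s, Nimbus→Machine M5 1105 ops/s) loses 2378.
Kestrel's own top instance is Machine M6 (2081 ops/s), but forcing Kestrel→Machine M6 and reassigning the rest optimally gives only 11360 ops/s — worse by 390.

Kestrel receives Machine M5.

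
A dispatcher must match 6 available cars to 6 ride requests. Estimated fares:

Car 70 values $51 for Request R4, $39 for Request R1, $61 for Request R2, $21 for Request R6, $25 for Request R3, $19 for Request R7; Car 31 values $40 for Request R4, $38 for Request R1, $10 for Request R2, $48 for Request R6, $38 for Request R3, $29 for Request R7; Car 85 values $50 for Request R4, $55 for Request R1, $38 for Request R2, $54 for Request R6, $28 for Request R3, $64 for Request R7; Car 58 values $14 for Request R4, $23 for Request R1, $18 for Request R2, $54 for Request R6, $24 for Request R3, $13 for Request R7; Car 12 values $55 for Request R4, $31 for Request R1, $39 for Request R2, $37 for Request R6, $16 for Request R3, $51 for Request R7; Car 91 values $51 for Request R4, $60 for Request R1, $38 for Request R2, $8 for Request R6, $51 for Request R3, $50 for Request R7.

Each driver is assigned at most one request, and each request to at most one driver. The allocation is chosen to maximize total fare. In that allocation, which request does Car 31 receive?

Optimal: Car 70→Request R2 ($61), Car 31→Request R3 ($38), Car 85→Request R7 ($64), Car 58→Request R6 ($54), Car 12→Request R4 ($55), Car 91→Request R1 ($60) — total 61+38+64+54+55+60 = $332.
Column-greedy (each request in turn goes to its best remaining driver) gives $281, worse by 51.
Checked against all permutations: $332 is optimal.
Car 31's own top request is Request R6 ($48), but forcing Car 31→Request R6 and reassigning the rest optimally gives only $312 — worse by 20.

Car 31 receives Request R3.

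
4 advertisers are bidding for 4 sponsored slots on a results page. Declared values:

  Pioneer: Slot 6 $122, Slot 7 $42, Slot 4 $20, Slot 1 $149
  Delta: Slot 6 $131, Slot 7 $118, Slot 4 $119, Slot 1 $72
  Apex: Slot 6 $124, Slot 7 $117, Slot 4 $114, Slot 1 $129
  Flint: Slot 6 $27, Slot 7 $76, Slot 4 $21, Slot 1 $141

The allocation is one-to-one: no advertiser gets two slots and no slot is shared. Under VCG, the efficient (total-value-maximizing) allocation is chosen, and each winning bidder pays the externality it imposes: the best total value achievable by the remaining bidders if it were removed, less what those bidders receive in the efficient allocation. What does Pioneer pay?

Efficient allocation: Pioneer→Slot 6 ($122), Delta→Slot 4 ($119), Apex→Slot 7 ($117), Flint→Slot 1 ($141); total welfare W = $499.
Pioneer receives Slot 6 at value $122, so the others get W − 122 = $377.
Without Pioneer: best allocation of the remaining 3 bidders over all 4 slots is Delta→Slot 6 ($131), Apex→Slot 7 ($117), Flint→Slot 1 ($141), total $389.
VCG payment = (others' best without Pioneer) − (others' welfare with Pioneer) = 389 − 377 = $12.

Pioneer pays $12.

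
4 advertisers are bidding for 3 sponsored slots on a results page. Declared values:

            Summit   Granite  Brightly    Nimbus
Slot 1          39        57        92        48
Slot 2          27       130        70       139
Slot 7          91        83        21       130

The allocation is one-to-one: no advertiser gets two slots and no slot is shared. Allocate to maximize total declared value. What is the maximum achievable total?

Max total: $352

This is a one-to-one assignment (maximum-weight bipartite matching).
Optimal: Brightly→Slot 1 ($92), Granite→Slot 2 ($130), Nimbus→Slot 7 ($130) — total 92+130+130 = $352.
Column-greedy (each slot in turn goes to its best remaining advertiser) gives $322, worse by 30.
Next-best assignment: Brightly→Slot 1, Nimbus→Slot 2, Summit→Slot 7 = $322.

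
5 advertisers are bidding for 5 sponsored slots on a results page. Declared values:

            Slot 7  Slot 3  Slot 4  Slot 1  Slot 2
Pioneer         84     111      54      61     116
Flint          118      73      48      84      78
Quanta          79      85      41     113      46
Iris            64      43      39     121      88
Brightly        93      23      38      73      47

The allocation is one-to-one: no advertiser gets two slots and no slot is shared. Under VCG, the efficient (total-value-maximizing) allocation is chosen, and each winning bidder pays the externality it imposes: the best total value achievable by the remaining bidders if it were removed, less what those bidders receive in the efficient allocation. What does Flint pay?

Flint pays $55.

Efficient allocation: Pioneer→Slot 2 ($116), Flint→Slot 7 ($118), Quanta→Slot 3 ($85), Iris→Slot 1 ($121), Brightly→Slot 4 ($38); total welfare W = $478.
Flint receives Slot 7 at value $118, so the others get W − 118 = $360.
Without Flint: best allocation of the remaining 4 bidders over all 5 slots is Pioneer→Slot 2 ($116), Quanta→Slot 3 ($85), Iris→Slot 1 ($121), Brightly→Slot 7 ($93), total $415.
VCG payment = (others' best without Flint) − (others' welfare with Flint) = 415 − 360 = $55.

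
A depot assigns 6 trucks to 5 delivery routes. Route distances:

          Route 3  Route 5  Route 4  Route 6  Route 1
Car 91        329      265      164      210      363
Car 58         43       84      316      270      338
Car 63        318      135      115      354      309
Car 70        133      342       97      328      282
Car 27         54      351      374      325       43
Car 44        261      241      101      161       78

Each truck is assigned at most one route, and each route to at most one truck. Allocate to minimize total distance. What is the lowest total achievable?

Optimal: Car 58→Route 3 (43 km), Car 63→Route 5 (135 km), Car 70→Route 4 (97 km), Car 44→Route 6 (161 km), Car 27→Route 1 (43 km) — total 43+135+97+161+43 = 479 km.
Next-best assignment: Car 27→Route 3, Car 58→Route 5, Car 70→Route 4, Car 91→Route 6, Car 44→Route 1 = 523 km.
Checked against all permutations: 479 km is optimal.

Minimum total: 479 km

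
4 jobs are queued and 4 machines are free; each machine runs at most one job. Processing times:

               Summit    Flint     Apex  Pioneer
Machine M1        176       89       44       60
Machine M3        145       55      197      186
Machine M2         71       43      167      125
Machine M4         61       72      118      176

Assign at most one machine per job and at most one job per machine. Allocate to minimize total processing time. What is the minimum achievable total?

This is a one-to-one assignment (minimum-cost bipartite matching).
Optimal: Summit→Machine M4 (61 min), Flint→Machine M3 (55 min), Apex→Machine M1 (44 min), Pioneer→Machine M2 (125 min) — total 61+55+44+125 = 285 min.
Min-entry greedy (repeatedly take the single cheapest remaining cell) gives 334 min, worse by 49.
Swapping Flint↔Apex (Flint→Machine M1 89 min, Apex→Machine M3 197 min) adds 187.
Every other assignment is strictly worse.

Minimum total: 285 min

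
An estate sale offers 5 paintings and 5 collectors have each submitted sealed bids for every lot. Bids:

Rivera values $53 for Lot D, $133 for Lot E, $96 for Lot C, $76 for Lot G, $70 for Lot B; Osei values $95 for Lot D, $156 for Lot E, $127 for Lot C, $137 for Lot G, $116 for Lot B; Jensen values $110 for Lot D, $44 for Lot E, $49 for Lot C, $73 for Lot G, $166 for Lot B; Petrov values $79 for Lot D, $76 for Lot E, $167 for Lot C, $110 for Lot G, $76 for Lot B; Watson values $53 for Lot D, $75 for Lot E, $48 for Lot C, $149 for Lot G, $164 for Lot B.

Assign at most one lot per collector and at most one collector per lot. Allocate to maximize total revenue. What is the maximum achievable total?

Maximum total: $711

Optimal: Rivera→Lot E ($133), Osei→Lot G ($137), Jensen→Lot D ($110), Petrov→Lot C ($167), Watson→Lot B ($164) — total 133+137+110+167+164 = $711.
Column-greedy (each lot in turn goes to its best remaining collector) gives $652, worse by 59.
No other one-to-one assignment exceeds $711.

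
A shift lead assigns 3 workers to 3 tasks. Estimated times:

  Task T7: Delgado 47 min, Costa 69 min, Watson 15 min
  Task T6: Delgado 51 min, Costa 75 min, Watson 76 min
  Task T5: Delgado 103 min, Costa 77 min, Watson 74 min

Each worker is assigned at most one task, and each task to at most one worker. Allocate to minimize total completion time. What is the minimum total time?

Min total: 143 min

Optimal: Delgado→Task T6 (51 min), Costa→Task T5 (77 min), Watson→Task T7 (15 min) — total 51+77+15 = 143 min.
Row-greedy (each worker in turn takes its cheapest remaining task) gives 196 min, worse by 53.
Next-best assignment: Delgado→Task T5, Costa→Task T6, Watson→Task T7 = 193 min.
No other one-to-one assignment undercuts 143 min.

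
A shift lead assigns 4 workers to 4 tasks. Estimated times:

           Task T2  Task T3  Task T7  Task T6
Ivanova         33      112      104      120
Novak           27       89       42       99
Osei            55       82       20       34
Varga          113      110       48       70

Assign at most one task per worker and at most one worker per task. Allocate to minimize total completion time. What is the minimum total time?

Min total: 204 min

Optimal: Ivanova→Task T2 (33 min), Novak→Task T3 (89 min), Osei→Task T6 (34 min), Varga→Task T7 (48 min) — total 33+89+34+48 = 204 min.
Row-greedy (each worker in turn takes its cheapest remaining task) gives 219 min, worse by 15.
Next-best assignment: Ivanova→Task T2, Novak→Task T3, Osei→Task T7, Varga→Task T6 = 212 min.
Swapping Varga↔Ivanova (Varga→Task T2 113 min, Ivanova→Task T7 104 min) adds 136.
Every other assignment is strictly worse.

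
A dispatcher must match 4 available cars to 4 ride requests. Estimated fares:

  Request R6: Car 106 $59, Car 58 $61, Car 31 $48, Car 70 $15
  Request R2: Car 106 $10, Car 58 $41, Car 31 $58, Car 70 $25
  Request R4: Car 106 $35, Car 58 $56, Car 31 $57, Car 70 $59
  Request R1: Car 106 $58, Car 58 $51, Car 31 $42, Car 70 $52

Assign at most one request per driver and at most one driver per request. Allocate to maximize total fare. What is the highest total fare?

Maximum total: $236

Treat this as an assignment problem: match each driver to one request.
Optimal: Car 106→Request R1 ($58), Car 58→Request R6 ($61), Car 31→Request R2 ($58), Car 70→Request R4 ($59) — total 58+61+58+59 = $236.
Row-greedy (each driver in turn takes its best remaining request) gives $225, worse by 11.
Checked against all permutations: $236 is optimal.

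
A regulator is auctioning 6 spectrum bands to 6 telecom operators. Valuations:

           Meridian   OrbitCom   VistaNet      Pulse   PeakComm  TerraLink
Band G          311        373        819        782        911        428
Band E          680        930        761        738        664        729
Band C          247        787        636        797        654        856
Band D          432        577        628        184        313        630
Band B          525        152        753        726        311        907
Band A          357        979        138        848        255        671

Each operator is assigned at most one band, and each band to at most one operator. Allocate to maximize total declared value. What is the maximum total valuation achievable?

Optimal: Meridian→Band E ($680M), OrbitCom→Band A ($979M), VistaNet→Band D ($628M), Pulse→Band C ($797M), PeakComm→Band G ($911M), TerraLink→Band B ($907M) — total 680+979+628+797+911+907 = $4902M.
Column-greedy (each band in turn goes to its best remaining operator) gives $4408M, worse by 494.
Next-best assignment: Meridian→Band D, OrbitCom→Band A, VistaNet→Band E, Pulse→Band C, PeakComm→Band G, TerraLink→Band B = $4787M.
No other one-to-one assignment exceeds $4902M.

Max total: $4902M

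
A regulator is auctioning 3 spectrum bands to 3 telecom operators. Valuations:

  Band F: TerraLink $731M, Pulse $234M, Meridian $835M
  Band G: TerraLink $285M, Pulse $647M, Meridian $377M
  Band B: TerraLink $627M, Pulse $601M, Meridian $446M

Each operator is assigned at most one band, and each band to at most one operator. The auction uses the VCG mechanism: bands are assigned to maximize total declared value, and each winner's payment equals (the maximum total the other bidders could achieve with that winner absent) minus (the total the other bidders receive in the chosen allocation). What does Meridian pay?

Efficient allocation: TerraLink→Band B ($627M), Pulse→Band G ($647M), Meridian→Band F ($835M); total welfare W = $2109M.
Meridian receives Band F at value $835M, so the others get W − 835 = $1274M.
Without Meridian: best allocation of the remaining 2 bidders over all 3 bands is TerraLink→Band F ($731M), Pulse→Band G ($647M), total $1378M.
VCG payment = (others' best without Meridian) − (others' welfare with Meridian) = 1378 − 1274 = $104M.

Meridian pays $104M.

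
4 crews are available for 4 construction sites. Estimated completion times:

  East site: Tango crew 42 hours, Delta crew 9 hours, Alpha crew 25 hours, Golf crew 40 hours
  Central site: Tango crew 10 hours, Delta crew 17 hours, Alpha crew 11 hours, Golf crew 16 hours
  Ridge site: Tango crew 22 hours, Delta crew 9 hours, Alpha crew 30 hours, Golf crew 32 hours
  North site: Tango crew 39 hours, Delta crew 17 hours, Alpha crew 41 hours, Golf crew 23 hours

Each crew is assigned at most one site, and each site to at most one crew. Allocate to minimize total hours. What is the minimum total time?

Optimal: Tango crew→Ridge site (22 hours), Delta crew→East site (9 hours), Alpha crew→Central site (11 hours), Golf crew→North site (23 hours) — total 22+9+11+23 = 65 hours.
Row-greedy (each crew in turn takes its cheapest remaining site) gives 72 hours, worse by 7.
Swapping Golf crew↔Tango crew (Golf crew→Ridge site 32 hours, Tango crew→North site 39 hours) adds 26.
Checked against all permutations: 65 hours is optimal.

Minimum total: 65 hours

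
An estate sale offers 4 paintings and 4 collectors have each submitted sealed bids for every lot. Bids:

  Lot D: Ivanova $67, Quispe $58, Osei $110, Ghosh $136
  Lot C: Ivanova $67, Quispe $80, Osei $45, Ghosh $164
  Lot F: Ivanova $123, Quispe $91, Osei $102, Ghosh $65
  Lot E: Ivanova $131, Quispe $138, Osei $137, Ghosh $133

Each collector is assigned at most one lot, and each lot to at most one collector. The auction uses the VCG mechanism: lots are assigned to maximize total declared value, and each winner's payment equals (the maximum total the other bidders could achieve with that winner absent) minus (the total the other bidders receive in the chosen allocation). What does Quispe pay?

Efficient allocation: Ivanova→Lot F ($123), Quispe→Lot E ($138), Osei→Lot D ($110), Ghosh→Lot C ($164); total welfare W = $535.
Quispe receives Lot E at value $138, so the others get W − 138 = $397.
Without Quispe: best allocation of the remaining 3 bidders over all 4 lots is Ivanova→Lot F ($123), Osei→Lot E ($137), Ghosh→Lot C ($164), total $424.
VCG payment = (others' best without Quispe) − (others' welfare with Quispe) = 424 − 397 = $27.

Quispe pays $27.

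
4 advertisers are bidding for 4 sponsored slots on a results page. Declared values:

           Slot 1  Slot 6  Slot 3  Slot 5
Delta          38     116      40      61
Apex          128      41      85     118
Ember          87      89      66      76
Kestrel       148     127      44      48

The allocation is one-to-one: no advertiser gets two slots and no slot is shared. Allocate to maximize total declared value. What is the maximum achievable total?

Optimal: Delta→Slot 6 ($116), Apex→Slot 5 ($118), Ember→Slot 3 ($66), Kestrel→Slot 1 ($148) — total 116+118+66+148 = $448.
Column-greedy (each slot in turn goes to its best remaining advertiser) gives $425, worse by 23.
Next-best assignment: Delta→Slot 6, Apex→Slot 3, Ember→Slot 5, Kestrel→Slot 1 = $425.
Every other assignment is strictly worse.

Maximum total: $448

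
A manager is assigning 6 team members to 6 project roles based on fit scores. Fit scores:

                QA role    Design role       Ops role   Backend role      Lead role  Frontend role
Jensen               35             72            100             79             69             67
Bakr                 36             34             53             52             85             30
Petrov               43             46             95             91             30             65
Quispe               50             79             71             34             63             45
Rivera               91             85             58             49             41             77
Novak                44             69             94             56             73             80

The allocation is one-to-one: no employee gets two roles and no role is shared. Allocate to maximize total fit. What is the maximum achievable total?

Optimal: Jensen→Ops role (100 pts), Bakr→Lead role (85 pts), Petrov→Backend role (91 pts), Quispe→Design role (79 pts), Rivera→QA role (91 pts), Novak→Frontend role (80 pts) — total 100+85+91+79+91+80 = 526 pts.
Next-best assignment: Jensen→Backend role, Bakr→Lead role, Petrov→Ops role, Quispe→Design role, Rivera→QA role, Novak→Frontend role = 509 pts.

Max total: 526 pts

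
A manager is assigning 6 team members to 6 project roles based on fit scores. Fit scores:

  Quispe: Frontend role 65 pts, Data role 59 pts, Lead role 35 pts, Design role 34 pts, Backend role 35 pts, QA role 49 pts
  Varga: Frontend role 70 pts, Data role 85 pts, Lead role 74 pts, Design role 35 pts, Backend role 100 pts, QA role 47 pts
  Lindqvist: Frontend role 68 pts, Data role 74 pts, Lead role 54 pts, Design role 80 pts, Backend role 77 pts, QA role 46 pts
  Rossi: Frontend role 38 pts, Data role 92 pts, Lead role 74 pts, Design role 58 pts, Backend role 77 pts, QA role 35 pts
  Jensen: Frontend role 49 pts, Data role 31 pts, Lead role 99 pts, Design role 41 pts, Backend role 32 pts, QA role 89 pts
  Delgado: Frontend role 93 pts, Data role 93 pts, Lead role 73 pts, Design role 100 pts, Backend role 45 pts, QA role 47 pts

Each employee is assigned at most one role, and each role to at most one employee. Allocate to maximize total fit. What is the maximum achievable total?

Maximum total: 513 pts

Optimal: Quispe→QA role (49 pts), Varga→Backend role (100 pts), Lindqvist→Design role (80 pts), Rossi→Data role (92 pts), Jensen→Lead role (99 pts), Delgado→Frontend role (93 pts) — total 49+100+80+92+99+93 = 513 pts.
Row-greedy (each employee in turn takes its best remaining role) gives 483 pts, worse by 30.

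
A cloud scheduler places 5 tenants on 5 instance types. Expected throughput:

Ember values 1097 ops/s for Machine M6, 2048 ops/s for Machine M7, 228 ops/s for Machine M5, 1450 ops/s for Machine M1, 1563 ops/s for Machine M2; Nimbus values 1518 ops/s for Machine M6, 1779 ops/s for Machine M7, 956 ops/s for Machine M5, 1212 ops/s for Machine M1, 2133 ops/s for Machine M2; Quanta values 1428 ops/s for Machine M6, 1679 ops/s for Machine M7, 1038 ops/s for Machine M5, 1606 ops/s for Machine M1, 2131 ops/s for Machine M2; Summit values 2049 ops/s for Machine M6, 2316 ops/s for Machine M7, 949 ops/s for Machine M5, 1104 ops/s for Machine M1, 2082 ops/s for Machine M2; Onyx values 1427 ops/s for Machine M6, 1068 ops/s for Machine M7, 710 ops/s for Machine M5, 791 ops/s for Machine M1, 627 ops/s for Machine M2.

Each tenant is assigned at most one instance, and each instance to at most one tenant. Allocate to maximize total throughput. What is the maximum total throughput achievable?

Max total: 8546 ops/s

This is a one-to-one assignment (maximum-weight bipartite matching).
Optimal: Ember→Machine M7 (2048 ops/s), Nimbus→Machine M2 (2133 ops/s), Quanta→Machine M1 (1606 ops/s), Summit→Machine M6 (2049 ops/s), Onyx→Machine M5 (710 ops/s) — total 2048+2133+1606+2049+710 = 8546 ops/s.
Column-greedy (each instance in turn goes to its best remaining tenant) gives 6974 ops/s, worse by 1572.
Next-best assignment: Ember→Machine M1, Nimbus→Machine M2, Quanta→Machine M5, Summit→Machine M7, Onyx→Machine M6 = 8364 ops/s.
Swapping Ember↔Summit (Ember→Machine M6 1097 ops/s, Summit→Machine M7 2316 ops/s) loses 684.
No other one-to-one assignment exceeds 8546 ops/s.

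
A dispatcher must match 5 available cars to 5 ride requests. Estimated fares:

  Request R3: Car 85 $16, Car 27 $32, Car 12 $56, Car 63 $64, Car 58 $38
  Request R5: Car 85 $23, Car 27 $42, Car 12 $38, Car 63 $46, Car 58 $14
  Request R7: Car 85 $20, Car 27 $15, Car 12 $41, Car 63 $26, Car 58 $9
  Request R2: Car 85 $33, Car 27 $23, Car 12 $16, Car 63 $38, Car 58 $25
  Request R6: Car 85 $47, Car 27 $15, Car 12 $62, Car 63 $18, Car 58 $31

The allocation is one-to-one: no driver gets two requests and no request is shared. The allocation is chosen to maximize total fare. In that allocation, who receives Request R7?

Optimal: Car 85→Request R6 ($47), Car 27→Request R5 ($42), Car 12→Request R7 ($41), Car 63→Request R3 ($64), Car 58→Request R2 ($25) — total 47+42+41+64+25 = $219.
Row-greedy (each driver in turn takes its best remaining request) gives $192, worse by 27.
Next-best assignment: Car 85→Request R7, Car 27→Request R5, Car 12→Request R6, Car 63→Request R3, Car 58→Request R2 = $213.
Swapping Car 58↔Car 85 (Car 58→Request R6 $31, Car 85→Request R2 $33) loses 8.
Checked against all permutations: $219 is optimal.
Car 12's own top request is Request R6 ($62), but forcing Car 12→Request R6 and reassigning the rest optimally gives only $213 — worse by 6.

Car 12 receives Request R7.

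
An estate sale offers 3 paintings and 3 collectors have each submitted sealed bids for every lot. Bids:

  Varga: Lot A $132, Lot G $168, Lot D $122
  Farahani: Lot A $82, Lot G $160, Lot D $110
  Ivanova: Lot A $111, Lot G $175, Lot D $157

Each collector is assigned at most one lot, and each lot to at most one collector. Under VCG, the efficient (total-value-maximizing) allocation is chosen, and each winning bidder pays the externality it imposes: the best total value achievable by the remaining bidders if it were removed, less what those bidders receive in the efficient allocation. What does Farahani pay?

Farahani pays $36.

Efficient allocation: Varga→Lot A ($132), Farahani→Lot G ($160), Ivanova→Lot D ($157); total welfare W = $449.
Farahani receives Lot G at value $160, so the others get W − 160 = $289.
Without Farahani: best allocation of the remaining 2 bidders over all 3 lots is Varga→Lot G ($168), Ivanova→Lot D ($157), total $325.
VCG payment = (others' best without Farahani) − (others' welfare with Farahani) = 325 − 289 = $36.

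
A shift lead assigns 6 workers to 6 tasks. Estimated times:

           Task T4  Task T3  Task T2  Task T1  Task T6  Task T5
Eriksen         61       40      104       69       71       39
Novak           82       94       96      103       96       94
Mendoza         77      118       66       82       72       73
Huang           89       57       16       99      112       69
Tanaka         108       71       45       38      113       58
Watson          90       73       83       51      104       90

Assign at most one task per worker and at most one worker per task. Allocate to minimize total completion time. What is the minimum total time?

Optimal: Eriksen→Task T3 (40 min), Novak→Task T4 (82 min), Mendoza→Task T6 (72 min), Huang→Task T2 (16 min), Tanaka→Task T5 (58 min), Watson→Task T1 (51 min) — total 40+82+72+16+58+51 = 319 min.
Column-greedy (each task in turn goes to its cheapest remaining worker) gives 380 min, worse by 61.
Every other assignment is strictly worse.

Min total: 319 min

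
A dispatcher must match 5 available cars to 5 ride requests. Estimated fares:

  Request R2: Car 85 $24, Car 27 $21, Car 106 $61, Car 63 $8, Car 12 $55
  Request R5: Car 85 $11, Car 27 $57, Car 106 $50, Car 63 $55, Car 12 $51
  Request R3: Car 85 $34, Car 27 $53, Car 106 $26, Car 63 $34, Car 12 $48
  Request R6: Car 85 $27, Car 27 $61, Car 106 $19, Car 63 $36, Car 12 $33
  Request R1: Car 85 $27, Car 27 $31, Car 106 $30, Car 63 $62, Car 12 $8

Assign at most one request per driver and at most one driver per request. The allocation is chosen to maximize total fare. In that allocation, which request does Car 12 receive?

Car 12 receives Request R5.

Optimal: Car 85→Request R3 ($34), Car 27→Request R6 ($61), Car 106→Request R2 ($61), Car 63→Request R1 ($62), Car 12→Request R5 ($51) — total 34+61+61+62+51 = $269.
Column-greedy (each request in turn goes to its best remaining driver) gives $229, worse by 40.
Next-best assignment: Car 85→Request R3, Car 27→Request R6, Car 106→Request R5, Car 63→Request R1, Car 12→Request R2 = $262.
Car 12's own top request is Request R2 ($55), but forcing Car 12→Request R2 and reassigning the rest optimally gives only $262 — worse by 7.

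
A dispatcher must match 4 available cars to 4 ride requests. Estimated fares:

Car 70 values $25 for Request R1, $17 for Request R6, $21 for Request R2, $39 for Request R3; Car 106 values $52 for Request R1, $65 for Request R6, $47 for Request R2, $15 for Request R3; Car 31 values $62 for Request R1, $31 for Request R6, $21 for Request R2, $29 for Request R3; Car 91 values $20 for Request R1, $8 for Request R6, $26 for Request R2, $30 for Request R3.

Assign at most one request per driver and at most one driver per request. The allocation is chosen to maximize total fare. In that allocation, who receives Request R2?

Optimal: Car 70→Request R3 ($39), Car 106→Request R6 ($65), Car 31→Request R1 ($62), Car 91→Request R2 ($26) — total 39+65+62+26 = $192.
Swapping Car 106↔Car 31 (Car 106→Request R1 $52, Car 31→Request R6 $31) loses 44.
Checked against all permutations: $192 is optimal.
Car 91's own top request is Request R3 ($30), but forcing Car 91→Request R3 and reassigning the rest optimally gives only $178 — worse by 14.

Car 91 receives Request R2.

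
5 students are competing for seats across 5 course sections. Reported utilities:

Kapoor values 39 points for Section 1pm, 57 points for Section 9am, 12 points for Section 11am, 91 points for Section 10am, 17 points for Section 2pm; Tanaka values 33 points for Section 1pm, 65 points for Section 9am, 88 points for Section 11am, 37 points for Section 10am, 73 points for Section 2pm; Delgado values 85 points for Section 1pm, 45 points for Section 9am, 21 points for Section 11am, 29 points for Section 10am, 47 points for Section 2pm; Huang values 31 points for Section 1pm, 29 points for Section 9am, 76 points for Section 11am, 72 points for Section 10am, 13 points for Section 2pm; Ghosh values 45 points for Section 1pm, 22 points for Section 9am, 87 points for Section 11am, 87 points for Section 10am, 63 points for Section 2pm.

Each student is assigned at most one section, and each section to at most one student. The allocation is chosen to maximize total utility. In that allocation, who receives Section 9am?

Optimal: Kapoor→Section 10am (91 points), Tanaka→Section 9am (65 points), Delgado→Section 1pm (85 points), Huang→Section 11am (76 points), Ghosh→Section 2pm (63 points) — total 91+65+85+76+63 = 380 points.
Max-entry greedy (repeatedly take the single best remaining cell) gives 356 points, worse by 24.
Every other assignment is strictly worse.
Tanaka's own top section is Section 11am (88 points), but forcing Tanaka→Section 11am and reassigning the rest optimally gives only 365 points — worse by 15.

Tanaka receives Section 9am.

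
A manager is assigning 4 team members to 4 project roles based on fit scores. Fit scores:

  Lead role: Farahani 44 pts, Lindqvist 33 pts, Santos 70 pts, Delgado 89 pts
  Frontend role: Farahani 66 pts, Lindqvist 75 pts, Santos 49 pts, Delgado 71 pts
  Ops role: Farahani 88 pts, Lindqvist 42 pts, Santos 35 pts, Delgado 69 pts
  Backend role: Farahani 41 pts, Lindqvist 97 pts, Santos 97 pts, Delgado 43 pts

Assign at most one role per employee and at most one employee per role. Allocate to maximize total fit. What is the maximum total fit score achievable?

Maximum total: 349 pts

Optimal: Farahani→Ops role (88 pts), Lindqvist→Frontend role (75 pts), Santos→Backend role (97 pts), Delgado→Lead role (89 pts) — total 88+75+97+89 = 349 pts.
Max-entry greedy (repeatedly take the single best remaining cell) gives 323 pts, worse by 26.
Next-best assignment: Farahani→Ops role, Lindqvist→Backend role, Santos→Lead role, Delgado→Frontend role = 326 pts.
Checked against all permutations: 349 pts is optimal.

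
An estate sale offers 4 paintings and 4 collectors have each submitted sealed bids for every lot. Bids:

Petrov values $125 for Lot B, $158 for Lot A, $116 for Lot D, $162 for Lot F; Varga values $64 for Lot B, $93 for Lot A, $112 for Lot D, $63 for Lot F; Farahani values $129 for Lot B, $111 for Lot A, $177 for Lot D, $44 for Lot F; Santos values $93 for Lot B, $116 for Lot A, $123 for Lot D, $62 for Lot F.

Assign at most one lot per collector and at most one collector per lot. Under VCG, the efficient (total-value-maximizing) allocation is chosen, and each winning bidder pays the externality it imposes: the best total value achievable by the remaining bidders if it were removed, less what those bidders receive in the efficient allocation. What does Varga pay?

Varga pays $23.

Efficient allocation: Petrov→Lot F ($162), Varga→Lot A ($93), Farahani→Lot D ($177), Santos→Lot B ($93); total welfare W = $525.
Varga receives Lot A at value $93, so the others get W − 93 = $432.
Without Varga: best allocation of the remaining 3 bidders over all 4 lots is Petrov→Lot F ($162), Farahani→Lot D ($177), Santos→Lot A ($116), total $455.
VCG payment = (others' best without Varga) − (others' welfare with Varga) = 455 − 432 = $23.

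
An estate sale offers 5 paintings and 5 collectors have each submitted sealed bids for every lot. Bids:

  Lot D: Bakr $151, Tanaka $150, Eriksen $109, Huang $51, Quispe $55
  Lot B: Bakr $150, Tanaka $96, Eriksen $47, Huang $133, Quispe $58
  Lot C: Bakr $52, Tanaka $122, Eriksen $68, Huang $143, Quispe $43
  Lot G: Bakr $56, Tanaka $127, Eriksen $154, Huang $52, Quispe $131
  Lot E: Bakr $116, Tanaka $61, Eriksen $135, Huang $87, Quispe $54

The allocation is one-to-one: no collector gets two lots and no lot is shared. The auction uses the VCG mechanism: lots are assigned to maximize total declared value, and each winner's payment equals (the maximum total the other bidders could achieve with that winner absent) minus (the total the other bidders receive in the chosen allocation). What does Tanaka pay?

Efficient allocation: Bakr→Lot B ($150), Tanaka→Lot D ($150), Eriksen→Lot E ($135), Huang→Lot C ($143), Quispe→Lot G ($131); total welfare W = $709.
Tanaka receives Lot D at value $150, so the others get W − 150 = $559.
Without Tanaka: best allocation of the remaining 4 bidders over all 5 lots is Bakr→Lot D ($151), Eriksen→Lot E ($135), Huang→Lot C ($143), Quispe→Lot G ($131), total $560.
VCG payment = (others' best without Tanaka) − (others' welfare with Tanaka) = 560 − 559 = $1.

Tanaka pays $1.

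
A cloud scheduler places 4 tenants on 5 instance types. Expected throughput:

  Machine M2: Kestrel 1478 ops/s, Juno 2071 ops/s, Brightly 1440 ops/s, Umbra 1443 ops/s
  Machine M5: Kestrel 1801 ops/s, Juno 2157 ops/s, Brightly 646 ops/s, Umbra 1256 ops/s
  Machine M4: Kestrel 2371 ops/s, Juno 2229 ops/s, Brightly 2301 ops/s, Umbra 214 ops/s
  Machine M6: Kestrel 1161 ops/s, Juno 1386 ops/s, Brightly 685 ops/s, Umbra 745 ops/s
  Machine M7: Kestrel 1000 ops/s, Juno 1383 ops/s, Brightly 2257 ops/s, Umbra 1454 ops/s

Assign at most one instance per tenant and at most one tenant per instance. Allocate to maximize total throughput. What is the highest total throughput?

Optimal: Kestrel→Machine M4 (2371 ops/s), Juno→Machine M5 (2157 ops/s), Brightly→Machine M7 (2257 ops/s), Umbra→Machine M2 (1443 ops/s) — total 2371+2157+2257+1443 = 8228 ops/s.
Column-greedy (each instance in turn goes to its best remaining tenant) gives 6918 ops/s, worse by 1310.
Every other assignment is strictly worse.

Maximum total: 8228 ops/s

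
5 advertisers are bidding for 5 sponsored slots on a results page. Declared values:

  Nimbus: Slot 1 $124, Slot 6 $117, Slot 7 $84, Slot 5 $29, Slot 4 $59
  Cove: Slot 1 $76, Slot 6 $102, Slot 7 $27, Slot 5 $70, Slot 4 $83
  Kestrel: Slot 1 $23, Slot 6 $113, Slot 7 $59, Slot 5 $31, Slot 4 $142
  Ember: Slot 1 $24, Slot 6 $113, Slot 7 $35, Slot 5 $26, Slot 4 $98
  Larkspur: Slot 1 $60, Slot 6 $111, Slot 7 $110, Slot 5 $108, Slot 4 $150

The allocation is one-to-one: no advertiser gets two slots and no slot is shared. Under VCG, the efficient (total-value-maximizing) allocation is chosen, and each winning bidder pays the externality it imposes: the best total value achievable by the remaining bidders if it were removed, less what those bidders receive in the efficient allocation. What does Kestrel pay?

Efficient allocation: Nimbus→Slot 1 ($124), Cove→Slot 5 ($70), Kestrel→Slot 4 ($142), Ember→Slot 6 ($113), Larkspur→Slot 7 ($110); total welfare W = $559.
Kestrel receives Slot 4 at value $142, so the others get W − 142 = $417.
Without Kestrel: best allocation of the remaining 4 bidders over all 5 slots is Nimbus→Slot 1 ($124), Cove→Slot 5 ($70), Ember→Slot 6 ($113), Larkspur→Slot 4 ($150), total $457.
VCG payment = (others' best without Kestrel) − (others' welfare with Kestrel) = 457 − 417 = $40.

Kestrel pays $40.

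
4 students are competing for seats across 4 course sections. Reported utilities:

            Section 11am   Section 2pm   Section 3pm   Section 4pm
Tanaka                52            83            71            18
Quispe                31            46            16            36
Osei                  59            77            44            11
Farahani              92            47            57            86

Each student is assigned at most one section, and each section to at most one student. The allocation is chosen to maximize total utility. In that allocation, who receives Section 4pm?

Optimal: Tanaka→Section 3pm (71 points), Quispe→Section 4pm (36 points), Osei→Section 2pm (77 points), Farahani→Section 11am (92 points) — total 71+36+77+92 = 276 points.
Max-entry greedy (repeatedly take the single best remaining cell) gives 255 points, worse by 21.
Next-best assignment: Tanaka→Section 3pm, Quispe→Section 11am, Osei→Section 2pm, Farahani→Section 4pm = 265 points.
Swapping Farahani↔Osei (Farahani→Section 2pm 47 points, Osei→Section 11am 59 points) loses 63.
Quispe's own top section is Section 2pm (46 points), but forcing Quispe→Section 2pm and reassigning the rest optimally gives only 262 points — worse by 14.

Quispe receives Section 4pm.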